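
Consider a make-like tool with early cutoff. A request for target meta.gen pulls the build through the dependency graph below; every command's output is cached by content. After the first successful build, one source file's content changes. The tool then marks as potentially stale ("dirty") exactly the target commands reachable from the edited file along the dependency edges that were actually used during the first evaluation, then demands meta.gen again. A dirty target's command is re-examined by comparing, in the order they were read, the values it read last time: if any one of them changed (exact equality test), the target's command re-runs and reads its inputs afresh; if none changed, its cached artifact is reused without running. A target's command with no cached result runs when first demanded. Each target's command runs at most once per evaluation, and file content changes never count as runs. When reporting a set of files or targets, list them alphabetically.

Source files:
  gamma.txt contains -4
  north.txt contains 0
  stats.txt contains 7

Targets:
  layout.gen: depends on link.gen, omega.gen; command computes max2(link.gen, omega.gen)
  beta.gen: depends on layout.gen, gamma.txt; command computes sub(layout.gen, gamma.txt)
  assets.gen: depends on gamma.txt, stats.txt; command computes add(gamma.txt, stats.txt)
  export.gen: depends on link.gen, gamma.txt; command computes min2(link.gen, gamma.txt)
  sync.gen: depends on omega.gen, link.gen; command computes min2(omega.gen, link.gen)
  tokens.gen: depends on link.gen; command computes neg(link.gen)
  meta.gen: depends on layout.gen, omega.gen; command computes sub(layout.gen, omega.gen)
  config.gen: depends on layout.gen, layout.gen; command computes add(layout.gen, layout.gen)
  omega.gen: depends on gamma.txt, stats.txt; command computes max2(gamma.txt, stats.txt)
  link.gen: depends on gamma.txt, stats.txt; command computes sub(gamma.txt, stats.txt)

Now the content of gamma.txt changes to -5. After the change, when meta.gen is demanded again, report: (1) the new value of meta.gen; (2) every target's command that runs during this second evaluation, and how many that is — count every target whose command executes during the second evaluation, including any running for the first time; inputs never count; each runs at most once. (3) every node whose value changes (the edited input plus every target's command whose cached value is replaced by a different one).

First demand of the output computes:
  link.gen = sub(-4, 7) = -11
  omega.gen = max2(-4, 7) = 7
  layout.gen = max2(-11, 7) = 7
  meta.gen = sub(7, 7) = 0

After the edit, cleaning proceeds:
  link.gen: a read changed (gamma.txt -4->-5) — executes, giving -12.
  omega.gen: a read changed (gamma.txt -4->-5) — executes, giving 7 — identical to its old value.
  layout.gen: a read changed (link.gen -11->-12) — executes, giving 7 — identical to its old value.
  meta.gen: dirty, but its reads are unchanged (layout.gen unchanged, omega.gen unchanged); cached 0 stands.

Note where the cutoff bites: meta.gen is checked, finds nothing changed, and keeps its cache.

Demanding meta.gen again yields 0.
3 target commands run: layout.gen, link.gen, omega.gen.
The nodes whose values change: gamma.txt, link.gen.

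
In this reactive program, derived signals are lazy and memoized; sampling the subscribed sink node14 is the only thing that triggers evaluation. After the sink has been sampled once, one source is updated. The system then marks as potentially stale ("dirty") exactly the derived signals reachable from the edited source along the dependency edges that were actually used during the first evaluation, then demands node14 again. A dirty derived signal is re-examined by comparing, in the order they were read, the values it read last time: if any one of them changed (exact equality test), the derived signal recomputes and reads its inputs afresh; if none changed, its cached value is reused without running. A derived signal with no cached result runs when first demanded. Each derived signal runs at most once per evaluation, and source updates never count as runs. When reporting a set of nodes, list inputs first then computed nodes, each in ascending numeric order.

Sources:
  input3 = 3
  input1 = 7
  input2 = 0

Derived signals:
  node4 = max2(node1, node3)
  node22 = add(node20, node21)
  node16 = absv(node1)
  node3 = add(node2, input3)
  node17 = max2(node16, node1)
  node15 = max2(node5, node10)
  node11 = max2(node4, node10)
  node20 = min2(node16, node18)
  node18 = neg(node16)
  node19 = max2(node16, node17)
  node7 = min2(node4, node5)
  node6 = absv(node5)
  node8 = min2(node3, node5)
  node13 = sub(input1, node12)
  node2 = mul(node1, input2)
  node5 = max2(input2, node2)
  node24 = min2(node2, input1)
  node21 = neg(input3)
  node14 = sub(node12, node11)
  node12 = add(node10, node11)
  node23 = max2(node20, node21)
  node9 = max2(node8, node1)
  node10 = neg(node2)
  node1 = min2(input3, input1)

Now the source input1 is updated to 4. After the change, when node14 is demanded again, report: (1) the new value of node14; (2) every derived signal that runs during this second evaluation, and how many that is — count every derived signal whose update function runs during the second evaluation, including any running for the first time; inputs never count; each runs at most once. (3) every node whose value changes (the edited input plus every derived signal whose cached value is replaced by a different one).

Demanding node14 again yields 0.
1 derived signals run: node1.
The nodes whose values change: input1.
Note the absorption at node1: it re-runs yet its value is the same, leaving the output's value untouched.

First demand of the output computes:
  node1 = min2(3, 7) = 3
  node2 = mul(3, 0) = 0
  node3 = add(0, 3) = 3
  node4 = max2(3, 3) = 3
  node10 = neg(0) = 0
  node11 = max2(3, 0) = 3
  node12 = add(0, 3) = 3
  node14 = sub(3, 3) = 0

After the edit, cleaning proceeds:
  node1: a read changed (input1 7->4) — executes, giving 3 — identical to its old value.
  node2: dirty, but its reads are unchanged (node1 unchanged, input2 unchanged); cached 0 stands.
  node3: dirty, but its reads are unchanged (node2 unchanged, input3 unchanged); cached 3 stands.
  node4: dirty, but its reads are unchanged (node1 unchanged, node3 unchanged); cached 3 stands.
  node10: dirty, but its reads are unchanged (node2 unchanged); cached 0 stands.
  node11: dirty, but its reads are unchanged (node4 unchanged, node10 unchanged); cached 3 stands.
  node12: dirty, but its reads are unchanged (node10 unchanged, node11 unchanged); cached 3 stands.
  node14: dirty, but its reads are unchanged (node12 unchanged, node11 unchanged); cached 0 stands.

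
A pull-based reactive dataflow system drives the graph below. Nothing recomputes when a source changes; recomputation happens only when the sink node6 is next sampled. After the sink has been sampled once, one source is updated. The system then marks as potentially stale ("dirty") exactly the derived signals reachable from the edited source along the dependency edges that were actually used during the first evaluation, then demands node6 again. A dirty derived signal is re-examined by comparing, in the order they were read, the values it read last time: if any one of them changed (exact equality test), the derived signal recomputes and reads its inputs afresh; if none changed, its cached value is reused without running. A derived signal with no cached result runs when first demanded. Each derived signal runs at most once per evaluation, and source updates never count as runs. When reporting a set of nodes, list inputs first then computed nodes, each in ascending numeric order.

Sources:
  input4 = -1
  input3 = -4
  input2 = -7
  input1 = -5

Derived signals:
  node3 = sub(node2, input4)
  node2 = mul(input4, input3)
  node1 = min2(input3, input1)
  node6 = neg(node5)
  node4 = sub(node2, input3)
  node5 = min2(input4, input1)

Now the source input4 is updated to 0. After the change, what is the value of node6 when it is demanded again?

New value of node6: 5.
Key observation: the change is absorbed at node5 — it re-runs but produces the same value, and the output's value is unchanged.

First evaluation (everything demanded from the output):
  node5 = min2(-1, -5) = -5
  node6 = neg(-5) = 5

Propagation after the edit:
  node5: runs — input4 -1->0; result -5 (same value as before).
  node6: checked — values it read are unchanged (node5 unchanged); reused cached 5 without running.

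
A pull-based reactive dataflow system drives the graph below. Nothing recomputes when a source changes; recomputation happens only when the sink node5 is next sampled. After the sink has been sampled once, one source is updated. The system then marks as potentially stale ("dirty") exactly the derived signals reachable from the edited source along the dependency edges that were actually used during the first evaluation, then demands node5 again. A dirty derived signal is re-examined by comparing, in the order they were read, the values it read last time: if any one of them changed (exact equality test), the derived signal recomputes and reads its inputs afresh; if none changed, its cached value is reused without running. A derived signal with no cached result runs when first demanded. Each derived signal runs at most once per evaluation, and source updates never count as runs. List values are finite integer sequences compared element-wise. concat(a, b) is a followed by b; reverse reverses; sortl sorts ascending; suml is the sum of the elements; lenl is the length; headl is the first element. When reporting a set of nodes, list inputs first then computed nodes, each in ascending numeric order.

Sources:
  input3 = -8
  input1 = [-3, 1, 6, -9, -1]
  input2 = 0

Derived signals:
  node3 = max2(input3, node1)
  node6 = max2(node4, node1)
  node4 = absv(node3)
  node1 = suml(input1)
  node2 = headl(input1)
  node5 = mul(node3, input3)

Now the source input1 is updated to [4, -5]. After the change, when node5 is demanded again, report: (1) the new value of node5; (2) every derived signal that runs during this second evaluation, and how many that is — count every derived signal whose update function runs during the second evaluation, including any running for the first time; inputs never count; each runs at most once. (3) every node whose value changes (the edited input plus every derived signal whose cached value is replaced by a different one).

New value of node5: 8.
Derived signals that run: node1, node3, node5 — 3 in total.
Values that change: input1, node1, node3, node5.

First evaluation (everything demanded from the output):
  node1 = suml([-3, 1, 6, -9, -1]) = -6
  node3 = max2(-8, -6) = -6
  node5 = mul(-6, -8) = 48

Propagation after the edit:
  node1: runs — input1 [-3, 1, 6, -9, -1]->[4, -5]; result -1.
  node3: runs — node1 -6->-1; result -1.
  node5: runs — node3 -6->-1; result 8.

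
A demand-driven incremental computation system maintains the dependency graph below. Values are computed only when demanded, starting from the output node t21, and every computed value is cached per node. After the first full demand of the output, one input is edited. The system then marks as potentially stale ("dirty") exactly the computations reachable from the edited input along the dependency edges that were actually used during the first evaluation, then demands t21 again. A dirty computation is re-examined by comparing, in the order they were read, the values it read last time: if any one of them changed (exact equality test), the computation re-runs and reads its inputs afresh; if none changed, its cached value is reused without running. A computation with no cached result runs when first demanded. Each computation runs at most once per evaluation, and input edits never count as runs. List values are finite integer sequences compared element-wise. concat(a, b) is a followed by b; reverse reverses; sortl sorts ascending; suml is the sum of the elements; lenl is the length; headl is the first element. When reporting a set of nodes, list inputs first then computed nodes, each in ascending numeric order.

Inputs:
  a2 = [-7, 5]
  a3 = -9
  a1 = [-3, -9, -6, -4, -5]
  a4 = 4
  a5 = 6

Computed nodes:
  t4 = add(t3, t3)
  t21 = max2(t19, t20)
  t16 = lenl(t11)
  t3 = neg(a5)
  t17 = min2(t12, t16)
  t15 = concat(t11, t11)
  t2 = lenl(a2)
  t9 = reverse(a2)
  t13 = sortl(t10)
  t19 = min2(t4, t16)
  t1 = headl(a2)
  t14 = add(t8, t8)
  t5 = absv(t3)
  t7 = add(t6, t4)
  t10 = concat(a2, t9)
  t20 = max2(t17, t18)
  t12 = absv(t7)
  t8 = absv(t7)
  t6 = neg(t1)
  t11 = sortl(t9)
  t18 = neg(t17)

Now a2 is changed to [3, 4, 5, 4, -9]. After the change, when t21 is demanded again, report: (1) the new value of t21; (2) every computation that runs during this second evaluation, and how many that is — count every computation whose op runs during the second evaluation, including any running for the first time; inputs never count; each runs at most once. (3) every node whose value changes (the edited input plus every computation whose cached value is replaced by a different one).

New value of t21: 5.
Computations that run: t1, t6, t7, t9, t11, t12, t16, t17, t18, t19, t20, t21 — 12 in total.
Values that change: a2, t1, t6, t7, t9, t11, t12, t16, t17, t18, t20, t21.

First evaluation (everything demanded from the output):
  t1 = headl([-7, 5]) = -7
  t3 = neg(6) = -6
  t4 = add(-6, -6) = -12
  t6 = neg(-7) = 7
  t7 = add(7, -12) = -5
  t9 = reverse([-7, 5]) = [5, -7]
  t11 = sortl([5, -7]) = [-7, 5]
  t12 = absv(-5) = 5
  t16 = lenl([-7, 5]) = 2
  t17 = min2(5, 2) = 2
  t18 = neg(2) = -2
  t19 = min2(-12, 2) = -12
  t20 = max2(2, -2) = 2
  t21 = max2(-12, 2) = 2

Propagation after the edit:
  t1: runs — a2 [-7, 5]->[3, 4, 5, 4, -9]; result 3.
  t6: runs — t1 -7->3; result -3.
  t7: runs — t6 7->-3; result -15.
  t9: runs — a2 [-7, 5]->[3, 4, 5, 4, -9]; result [-9, 4, 5, 4, 3].
  t11: runs — t9 [5, -7]->[-9, 4, 5, 4, 3]; result [-9, 3, 4, 4, 5].
  t12: runs — t7 -5->-15; result 15.
  t16: runs — t11 [-7, 5]->[-9, 3, 4, 4, 5]; result 5.
  t17: runs — t12 5->15; t16 2->5; result 5.
  t18: runs — t17 2->5; result -5.
  t19: runs — t16 2->5; result -12 (same value as before).
  t20: runs — t17 2->5; t18 -2->-5; result 5.
  t21: runs — t20 2->5; result 5.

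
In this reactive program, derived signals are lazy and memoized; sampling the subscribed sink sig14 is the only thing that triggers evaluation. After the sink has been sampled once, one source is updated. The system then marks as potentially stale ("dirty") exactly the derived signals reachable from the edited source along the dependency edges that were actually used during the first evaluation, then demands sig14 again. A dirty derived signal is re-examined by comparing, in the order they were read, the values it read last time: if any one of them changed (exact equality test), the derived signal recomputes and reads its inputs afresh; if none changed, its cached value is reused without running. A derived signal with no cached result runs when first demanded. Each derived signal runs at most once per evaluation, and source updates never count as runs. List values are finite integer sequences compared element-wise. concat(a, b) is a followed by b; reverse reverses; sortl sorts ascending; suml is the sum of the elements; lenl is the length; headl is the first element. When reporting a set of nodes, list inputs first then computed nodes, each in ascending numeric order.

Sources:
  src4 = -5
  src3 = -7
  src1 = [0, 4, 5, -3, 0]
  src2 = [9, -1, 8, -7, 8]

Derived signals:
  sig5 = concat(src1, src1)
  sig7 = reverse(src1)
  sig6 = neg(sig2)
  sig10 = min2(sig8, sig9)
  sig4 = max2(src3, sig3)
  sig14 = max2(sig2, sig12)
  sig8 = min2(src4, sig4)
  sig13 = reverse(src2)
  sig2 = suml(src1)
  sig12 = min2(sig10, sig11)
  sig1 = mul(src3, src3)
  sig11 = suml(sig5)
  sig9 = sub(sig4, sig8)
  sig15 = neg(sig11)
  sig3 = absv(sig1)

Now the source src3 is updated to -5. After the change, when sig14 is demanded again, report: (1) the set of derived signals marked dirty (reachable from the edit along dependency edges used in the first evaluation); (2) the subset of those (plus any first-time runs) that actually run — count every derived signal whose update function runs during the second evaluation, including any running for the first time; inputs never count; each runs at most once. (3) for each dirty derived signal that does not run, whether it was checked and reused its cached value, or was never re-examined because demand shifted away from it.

The edit dirties: sig1, sig3, sig4, sig8, sig9, sig10, sig12, sig14.
6 derived signals run: sig1, sig3, sig4, sig8, sig9, sig10.
Cache hits after checking: sig12, sig14.
Note where the cutoff bites: sig12 is checked, finds nothing changed, and keeps its cache.

First demand of the output computes:
  sig1 = mul(-7, -7) = 49
  sig2 = suml([0, 4, 5, -3, 0]) = 6
  sig3 = absv(49) = 49
  sig4 = max2(-7, 49) = 49
  sig5 = concat([0, 4, 5, -3, 0], [0, 4, 5, -3, 0]) = [0, 4, 5, -3, 0, 0, 4, 5, -3, 0]
  sig8 = min2(-5, 49) = -5
  sig9 = sub(49, -5) = 54
  sig10 = min2(-5, 54) = -5
  sig11 = suml([0, 4, 5, -3, 0, 0, 4, 5, -3, 0]) = 12
  sig12 = min2(-5, 12) = -5
  sig14 = max2(6, -5) = 6

After the edit, cleaning proceeds:
  sig1: a read changed (src3 -7->-5; src3 -7->-5) — executes, giving 25.
  sig3: a read changed (sig1 49->25) — executes, giving 25.
  sig4: a read changed (src3 -7->-5; sig3 49->25) — executes, giving 25.
  sig8: a read changed (sig4 49->25) — executes, giving -5 — identical to its old value.
  sig9: a read changed (sig4 49->25) — executes, giving 30.
  sig10: a read changed (sig9 54->30) — executes, giving -5 — identical to its old value.
  sig12: dirty, but its reads are unchanged (sig10 unchanged, sig11 unchanged); cached -5 stands.
  sig14: dirty, but its reads are unchanged (sig2 unchanged, sig12 unchanged); cached 6 stands.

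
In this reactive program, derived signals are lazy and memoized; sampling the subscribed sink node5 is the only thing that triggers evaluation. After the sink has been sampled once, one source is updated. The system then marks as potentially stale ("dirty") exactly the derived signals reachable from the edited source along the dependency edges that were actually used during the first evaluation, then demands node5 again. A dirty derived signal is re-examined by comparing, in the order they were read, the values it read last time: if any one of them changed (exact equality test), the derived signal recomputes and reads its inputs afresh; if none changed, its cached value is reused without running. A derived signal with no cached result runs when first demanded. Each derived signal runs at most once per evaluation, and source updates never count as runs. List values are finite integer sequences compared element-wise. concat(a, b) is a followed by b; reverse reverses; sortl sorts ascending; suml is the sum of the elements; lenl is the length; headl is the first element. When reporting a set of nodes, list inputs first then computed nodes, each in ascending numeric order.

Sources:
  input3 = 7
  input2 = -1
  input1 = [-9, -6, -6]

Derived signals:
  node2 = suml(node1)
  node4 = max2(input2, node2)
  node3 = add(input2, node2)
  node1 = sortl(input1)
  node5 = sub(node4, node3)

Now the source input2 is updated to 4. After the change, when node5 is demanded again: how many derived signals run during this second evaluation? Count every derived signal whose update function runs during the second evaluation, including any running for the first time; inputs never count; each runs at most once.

First demand of the output computes:
  node1 = sortl([-9, -6, -6]) = [-9, -6, -6]
  node2 = suml([-9, -6, -6]) = -21
  node3 = add(-1, -21) = -22
  node4 = max2(-1, -21) = -1
  node5 = sub(-1, -22) = 21

After the edit, cleaning proceeds:
  node3: a read changed (input2 -1->4) — executes, giving -17.
  node4: a read changed (input2 -1->4) — executes, giving 4.
  node5: a read changed (node4 -1->4; node3 -22->-17) — executes, giving 21 — identical to its old value.

3 derived signals run: node3, node4, node5.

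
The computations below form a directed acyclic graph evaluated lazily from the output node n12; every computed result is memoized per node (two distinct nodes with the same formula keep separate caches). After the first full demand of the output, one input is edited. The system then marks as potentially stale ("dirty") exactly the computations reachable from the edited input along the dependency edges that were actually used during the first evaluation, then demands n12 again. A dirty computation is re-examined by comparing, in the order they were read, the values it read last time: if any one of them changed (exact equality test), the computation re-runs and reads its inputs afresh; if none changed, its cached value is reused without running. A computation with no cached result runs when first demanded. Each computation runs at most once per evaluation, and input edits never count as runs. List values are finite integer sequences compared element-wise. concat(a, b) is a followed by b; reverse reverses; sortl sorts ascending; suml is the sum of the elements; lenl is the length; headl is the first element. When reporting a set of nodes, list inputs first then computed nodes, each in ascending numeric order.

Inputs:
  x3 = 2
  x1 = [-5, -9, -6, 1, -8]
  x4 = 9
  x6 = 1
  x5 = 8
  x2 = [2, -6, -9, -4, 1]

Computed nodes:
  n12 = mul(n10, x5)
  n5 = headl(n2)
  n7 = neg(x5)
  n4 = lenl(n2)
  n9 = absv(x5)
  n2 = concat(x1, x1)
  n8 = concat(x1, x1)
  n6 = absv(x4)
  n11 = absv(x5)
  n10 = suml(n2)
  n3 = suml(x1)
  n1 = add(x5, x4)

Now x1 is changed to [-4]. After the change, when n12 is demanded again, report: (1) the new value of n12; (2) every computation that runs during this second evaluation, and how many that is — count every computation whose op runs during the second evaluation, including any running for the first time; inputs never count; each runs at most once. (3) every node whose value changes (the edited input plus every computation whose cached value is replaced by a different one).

First demand of the output computes:
  n2 = concat([-5, -9, -6, 1, -8], [-5, -9, -6, 1, -8]) = [-5, -9, -6, 1, -8, -5, -9, -6, 1, -8]
  n10 = suml([-5, -9, -6, 1, -8, -5, -9, -6, 1, -8]) = -54
  n12 = mul(-54, 8) = -432

After the edit, cleaning proceeds:
  n2: a read changed (x1 [-5, -9, -6, 1, -8]->[-4]; x1 [-5, -9, -6, 1, -8]->[-4]) — executes, giving [-4, -4].
  n10: a read changed (n2 [-5, -9, -6, 1, -8, -5, -9, -6, 1, -8]->[-4, -4]) — executes, giving -8.
  n12: a read changed (n10 -54->-8) — executes, giving -64.

Demanding n12 again yields -64.
3 computations run: n2, n10, n12.
The nodes whose values change: x1, n2, n10, n12.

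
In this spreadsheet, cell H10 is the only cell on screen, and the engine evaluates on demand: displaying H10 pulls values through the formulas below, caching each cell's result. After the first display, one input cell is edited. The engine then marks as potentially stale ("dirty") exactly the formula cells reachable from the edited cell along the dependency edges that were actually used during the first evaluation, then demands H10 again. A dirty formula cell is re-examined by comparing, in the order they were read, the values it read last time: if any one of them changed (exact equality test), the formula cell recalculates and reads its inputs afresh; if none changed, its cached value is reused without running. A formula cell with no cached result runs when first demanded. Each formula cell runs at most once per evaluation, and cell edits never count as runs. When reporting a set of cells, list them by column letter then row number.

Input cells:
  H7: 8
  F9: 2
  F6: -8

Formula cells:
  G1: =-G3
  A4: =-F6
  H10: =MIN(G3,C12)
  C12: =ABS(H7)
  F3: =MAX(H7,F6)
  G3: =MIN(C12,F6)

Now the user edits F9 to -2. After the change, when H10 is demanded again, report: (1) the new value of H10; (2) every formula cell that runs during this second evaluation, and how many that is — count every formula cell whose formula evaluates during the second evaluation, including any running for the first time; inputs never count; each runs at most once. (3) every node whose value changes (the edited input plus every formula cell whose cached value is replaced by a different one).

H10 now evaluates to -8.
Run set: none (0 run).
Changed values: F9.
The important point: nothing the output needs ever reads F9, so the edit is invisible to it.

Initial pass — values computed on the first demand:
  C12 = ABS(8) = 8
  G3 = MIN(8, -8) = -8
  H10 = MIN(-8, 8) = -8

Second demand — change propagation:
  no demanded computation ever read F9, so the edit dirties nothing and nothing runs.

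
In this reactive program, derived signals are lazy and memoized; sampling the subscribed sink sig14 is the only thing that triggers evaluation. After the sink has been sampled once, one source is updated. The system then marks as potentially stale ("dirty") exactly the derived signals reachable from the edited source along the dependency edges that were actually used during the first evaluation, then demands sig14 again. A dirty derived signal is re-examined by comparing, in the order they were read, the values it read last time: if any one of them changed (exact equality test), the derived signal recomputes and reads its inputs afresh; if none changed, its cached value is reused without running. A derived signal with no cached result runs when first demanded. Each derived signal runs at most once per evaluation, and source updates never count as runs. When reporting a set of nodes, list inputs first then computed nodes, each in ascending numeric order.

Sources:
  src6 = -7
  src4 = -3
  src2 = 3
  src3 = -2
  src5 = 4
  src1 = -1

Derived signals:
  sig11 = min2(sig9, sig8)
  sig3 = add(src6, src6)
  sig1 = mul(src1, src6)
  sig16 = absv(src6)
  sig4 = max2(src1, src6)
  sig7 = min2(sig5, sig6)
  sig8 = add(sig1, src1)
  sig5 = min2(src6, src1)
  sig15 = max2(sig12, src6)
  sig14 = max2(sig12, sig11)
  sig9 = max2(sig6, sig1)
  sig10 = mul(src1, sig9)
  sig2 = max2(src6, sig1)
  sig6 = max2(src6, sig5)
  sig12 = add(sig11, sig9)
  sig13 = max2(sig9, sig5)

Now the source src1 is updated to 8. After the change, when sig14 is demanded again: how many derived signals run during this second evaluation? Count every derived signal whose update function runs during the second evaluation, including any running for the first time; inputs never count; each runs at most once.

7 derived signals run: sig1, sig5, sig8, sig9, sig11, sig12, sig14.
Note where the cutoff bites: sig6 is checked, finds nothing changed, and keeps its cache.

First demand of the output computes:
  sig1 = mul(-1, -7) = 7
  sig5 = min2(-7, -1) = -7
  sig6 = max2(-7, -7) = -7
  sig8 = add(7, -1) = 6
  sig9 = max2(-7, 7) = 7
  sig11 = min2(7, 6) = 6
  sig12 = add(6, 7) = 13
  sig14 = max2(13, 6) = 13

After the edit, cleaning proceeds:
  sig1: a read changed (src1 -1->8) — executes, giving -56.
  sig5: a read changed (src1 -1->8) — executes, giving -7 — identical to its old value.
  sig6: dirty, but its reads are unchanged (src6 unchanged, sig5 unchanged); cached -7 stands.
  sig8: a read changed (sig1 7->-56; src1 -1->8) — executes, giving -48.
  sig9: a read changed (sig1 7->-56) — executes, giving -7.
  sig11: a read changed (sig9 7->-7; sig8 6->-48) — executes, giving -48.
  sig12: a read changed (sig11 6->-48; sig9 7->-7) — executes, giving -55.
  sig14: a read changed (sig12 13->-55; sig11 6->-48) — executes, giving -48.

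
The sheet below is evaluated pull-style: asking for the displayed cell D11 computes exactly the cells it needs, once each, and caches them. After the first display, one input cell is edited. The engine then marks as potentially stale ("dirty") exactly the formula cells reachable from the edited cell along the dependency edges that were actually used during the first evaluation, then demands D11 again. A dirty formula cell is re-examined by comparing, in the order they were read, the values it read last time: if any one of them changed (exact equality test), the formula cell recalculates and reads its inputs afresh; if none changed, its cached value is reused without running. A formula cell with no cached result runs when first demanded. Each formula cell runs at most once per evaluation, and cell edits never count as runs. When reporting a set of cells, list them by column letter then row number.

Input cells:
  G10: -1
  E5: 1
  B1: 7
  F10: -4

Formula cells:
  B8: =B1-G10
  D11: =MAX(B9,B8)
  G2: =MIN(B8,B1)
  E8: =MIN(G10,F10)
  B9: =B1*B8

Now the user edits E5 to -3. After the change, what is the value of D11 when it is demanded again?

Demanding D11 again yields 56.
Note the shortcut — nothing in the graph depends on E5 at all, so no recomputation happens.

First demand of the output computes:
  B8 = 7 - -1 = 8
  B9 = 7 * 8 = 56
  D11 = MAX(56, 8) = 56

After the edit, cleaning proceeds:
  no node depends on E5 at all; the second demand re-runs nothing.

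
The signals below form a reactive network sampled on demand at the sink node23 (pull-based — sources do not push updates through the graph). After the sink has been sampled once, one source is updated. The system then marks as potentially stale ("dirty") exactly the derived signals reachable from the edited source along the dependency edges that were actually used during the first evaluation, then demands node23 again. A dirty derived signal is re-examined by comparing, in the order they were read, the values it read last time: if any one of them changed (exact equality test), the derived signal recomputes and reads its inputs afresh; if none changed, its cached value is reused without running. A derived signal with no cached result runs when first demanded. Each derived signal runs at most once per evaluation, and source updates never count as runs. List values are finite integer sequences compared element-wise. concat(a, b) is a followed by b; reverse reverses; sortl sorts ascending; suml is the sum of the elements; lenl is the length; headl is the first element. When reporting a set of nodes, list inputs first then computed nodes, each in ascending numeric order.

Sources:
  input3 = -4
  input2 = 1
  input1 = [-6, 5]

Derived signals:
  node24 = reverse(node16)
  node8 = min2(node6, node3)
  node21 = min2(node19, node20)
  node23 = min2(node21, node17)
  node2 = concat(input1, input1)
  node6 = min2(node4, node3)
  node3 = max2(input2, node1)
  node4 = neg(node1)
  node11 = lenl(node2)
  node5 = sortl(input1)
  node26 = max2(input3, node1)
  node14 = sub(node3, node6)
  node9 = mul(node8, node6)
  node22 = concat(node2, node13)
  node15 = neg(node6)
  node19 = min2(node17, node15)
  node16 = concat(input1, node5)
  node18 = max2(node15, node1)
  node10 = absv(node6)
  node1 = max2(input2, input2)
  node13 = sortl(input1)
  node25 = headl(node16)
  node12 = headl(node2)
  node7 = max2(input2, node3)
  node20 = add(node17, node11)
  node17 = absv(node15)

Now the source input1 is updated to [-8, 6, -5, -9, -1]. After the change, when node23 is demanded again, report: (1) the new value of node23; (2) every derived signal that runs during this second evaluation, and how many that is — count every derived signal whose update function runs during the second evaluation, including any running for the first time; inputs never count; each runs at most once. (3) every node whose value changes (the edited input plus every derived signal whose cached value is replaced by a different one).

node23 now evaluates to 1.
Run set: node2, node11, node20, node21 (4 run).
Changed values: input1, node2, node11, node20.
The important point: node21 recomputes to an identical value, and the output ends up unchanged.

Initial pass — values computed on the first demand:
  node1 = max2(1, 1) = 1
  node2 = concat([-6, 5], [-6, 5]) = [-6, 5, -6, 5]
  node3 = max2(1, 1) = 1
  node4 = neg(1) = -1
  node6 = min2(-1, 1) = -1
  node11 = lenl([-6, 5, -6, 5]) = 4
  node15 = neg(-1) = 1
  node17 = absv(1) = 1
  node19 = min2(1, 1) = 1
  node20 = add(1, 4) = 5
  node21 = min2(1, 5) = 1
  node23 = min2(1, 1) = 1

Second demand — change propagation:
  node2: re-runs because input1 [-6, 5]->[-8, 6, -5, -9, -1]; input1 [-6, 5]->[-8, 6, -5, -9, -1]; new result [-8, 6, -5, -9, -1, -8, 6, -5, -9, -1].
  node11: re-runs because node2 [-6, 5, -6, 5]->[-8, 6, -5, -9, -1, -8, 6, -5, -9, -1]; new result 10.
  node20: re-runs because node11 4->10; new result 11.
  node21: re-runs because node20 5->11; new result 1 (unchanged).
  node23: re-examined; everything it read last time is the same (node21 unchanged, node17 unchanged) — cache 1 kept, no run.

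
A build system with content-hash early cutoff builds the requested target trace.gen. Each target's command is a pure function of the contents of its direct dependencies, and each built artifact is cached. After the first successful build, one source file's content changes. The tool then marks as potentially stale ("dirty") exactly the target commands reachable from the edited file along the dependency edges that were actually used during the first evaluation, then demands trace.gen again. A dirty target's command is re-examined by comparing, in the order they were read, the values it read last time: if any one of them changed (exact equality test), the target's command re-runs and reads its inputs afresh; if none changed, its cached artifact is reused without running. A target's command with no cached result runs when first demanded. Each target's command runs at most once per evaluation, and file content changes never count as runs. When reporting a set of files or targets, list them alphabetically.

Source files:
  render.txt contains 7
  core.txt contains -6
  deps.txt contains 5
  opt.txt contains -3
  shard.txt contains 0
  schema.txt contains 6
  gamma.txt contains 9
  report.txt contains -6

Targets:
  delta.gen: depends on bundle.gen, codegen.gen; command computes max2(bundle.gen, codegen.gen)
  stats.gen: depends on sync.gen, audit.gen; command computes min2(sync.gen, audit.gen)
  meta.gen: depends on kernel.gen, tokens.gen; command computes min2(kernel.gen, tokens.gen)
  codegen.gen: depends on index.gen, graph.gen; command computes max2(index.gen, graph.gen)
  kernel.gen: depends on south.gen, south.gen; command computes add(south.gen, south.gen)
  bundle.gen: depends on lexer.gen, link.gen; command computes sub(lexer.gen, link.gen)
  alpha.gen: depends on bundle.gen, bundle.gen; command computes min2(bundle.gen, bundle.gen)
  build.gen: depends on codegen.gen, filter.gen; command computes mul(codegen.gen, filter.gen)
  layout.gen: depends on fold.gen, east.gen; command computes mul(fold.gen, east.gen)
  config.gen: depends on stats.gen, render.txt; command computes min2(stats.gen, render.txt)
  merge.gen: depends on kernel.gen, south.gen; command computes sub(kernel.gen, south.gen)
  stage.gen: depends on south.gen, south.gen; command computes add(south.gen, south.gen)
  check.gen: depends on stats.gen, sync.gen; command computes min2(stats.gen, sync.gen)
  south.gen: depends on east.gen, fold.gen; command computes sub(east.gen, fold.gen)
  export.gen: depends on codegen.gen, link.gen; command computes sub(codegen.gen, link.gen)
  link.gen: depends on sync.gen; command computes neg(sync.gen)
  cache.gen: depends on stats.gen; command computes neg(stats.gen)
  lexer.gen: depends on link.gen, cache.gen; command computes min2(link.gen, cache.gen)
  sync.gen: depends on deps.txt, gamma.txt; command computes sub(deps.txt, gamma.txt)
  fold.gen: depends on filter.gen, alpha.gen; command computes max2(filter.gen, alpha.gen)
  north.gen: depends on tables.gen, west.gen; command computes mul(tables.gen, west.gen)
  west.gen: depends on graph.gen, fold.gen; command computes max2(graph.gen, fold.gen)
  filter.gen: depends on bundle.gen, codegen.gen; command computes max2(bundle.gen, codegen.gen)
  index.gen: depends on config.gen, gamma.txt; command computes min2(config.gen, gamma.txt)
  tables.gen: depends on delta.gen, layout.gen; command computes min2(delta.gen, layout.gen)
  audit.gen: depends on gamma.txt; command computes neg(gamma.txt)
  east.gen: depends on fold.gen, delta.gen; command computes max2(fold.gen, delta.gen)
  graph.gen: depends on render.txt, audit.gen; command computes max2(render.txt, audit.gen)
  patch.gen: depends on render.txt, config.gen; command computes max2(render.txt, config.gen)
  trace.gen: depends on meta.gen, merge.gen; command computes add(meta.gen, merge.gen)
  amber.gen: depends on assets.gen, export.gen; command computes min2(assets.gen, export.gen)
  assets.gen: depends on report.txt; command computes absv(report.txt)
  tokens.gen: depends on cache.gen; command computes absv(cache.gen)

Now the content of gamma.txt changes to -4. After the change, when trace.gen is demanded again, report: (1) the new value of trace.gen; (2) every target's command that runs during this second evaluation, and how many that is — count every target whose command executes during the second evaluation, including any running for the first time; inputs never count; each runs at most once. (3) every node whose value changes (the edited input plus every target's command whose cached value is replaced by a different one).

First evaluation (everything demanded from the output):
  audit.gen = neg(9) = -9
  graph.gen = max2(7, -9) = 7
  sync.gen = sub(5, 9) = -4
  link.gen = neg(-4) = 4
  stats.gen = min2(-4, -9) = -9
  cache.gen = neg(-9) = 9
  config.gen = min2(-9, 7) = -9
  index.gen = min2(-9, 9) = -9
  codegen.gen = max2(-9, 7) = 7
  lexer.gen = min2(4, 9) = 4
  bundle.gen = sub(4, 4) = 0
  alpha.gen = min2(0, 0) = 0
  delta.gen = max2(0, 7) = 7
  filter.gen = max2(0, 7) = 7
  fold.gen = max2(7, 0) = 7
  east.gen = max2(7, 7) = 7
  south.gen = sub(7, 7) = 0
  kernel.gen = add(0, 0) = 0
  merge.gen = sub(0, 0) = 0
  tokens.gen = absv(9) = 9
  meta.gen = min2(0, 9) = 0
  trace.gen = add(0, 0) = 0

Propagation after the edit:
  audit.gen: runs — gamma.txt 9->-4; result 4.
  graph.gen: runs — audit.gen -9->4; result 7 (same value as before).
  sync.gen: runs — gamma.txt 9->-4; result 9.
  link.gen: runs — sync.gen -4->9; result -9.
  stats.gen: runs — sync.gen -4->9; audit.gen -9->4; result 4.
  cache.gen: runs — stats.gen -9->4; result -4.
  config.gen: runs — stats.gen -9->4; result 4.
  index.gen: runs — config.gen -9->4; gamma.txt 9->-4; result -4.
  codegen.gen: runs — index.gen -9->-4; result 7 (same value as before).
  lexer.gen: runs — link.gen 4->-9; cache.gen 9->-4; result -9.
  bundle.gen: runs — lexer.gen 4->-9; link.gen 4->-9; result 0 (same value as before).
  alpha.gen: checked — values it read are unchanged (bundle.gen unchanged, bundle.gen unchanged); reused cached 0 without running.
  delta.gen: checked — values it read are unchanged (bundle.gen unchanged, codegen.gen unchanged); reused cached 7 without running.
  filter.gen: checked — values it read are unchanged (bundle.gen unchanged, codegen.gen unchanged); reused cached 7 without running.
  fold.gen: checked — values it read are unchanged (filter.gen unchanged, alpha.gen unchanged); reused cached 7 without running.
  east.gen: checked — values it read are unchanged (fold.gen unchanged, delta.gen unchanged); reused cached 7 without running.
  south.gen: checked — values it read are unchanged (east.gen unchanged, fold.gen unchanged); reused cached 0 without running.
  kernel.gen: checked — values it read are unchanged (south.gen unchanged, south.gen unchanged); reused cached 0 without running.
  merge.gen: checked — values it read are unchanged (kernel.gen unchanged, south.gen unchanged); reused cached 0 without running.
  tokens.gen: runs — cache.gen 9->-4; result 4.
  meta.gen: runs — tokens.gen 9->4; result 0 (same value as before).
  trace.gen: checked — values it read are unchanged (meta.gen unchanged, merge.gen unchanged); reused cached 0 without running.

Key observation: the cutoff stops propagation at alpha.gen — its inputs' values are unchanged, so it reuses its cache.

New value of trace.gen: 0.
Target commands that run: audit.gen, bundle.gen, cache.gen, codegen.gen, config.gen, graph.gen, index.gen, lexer.gen, link.gen, meta.gen, stats.gen, sync.gen, tokens.gen — 13 in total.
Values that change: audit.gen, cache.gen, config.gen, gamma.txt, index.gen, lexer.gen, link.gen, stats.gen, sync.gen, tokens.gen.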